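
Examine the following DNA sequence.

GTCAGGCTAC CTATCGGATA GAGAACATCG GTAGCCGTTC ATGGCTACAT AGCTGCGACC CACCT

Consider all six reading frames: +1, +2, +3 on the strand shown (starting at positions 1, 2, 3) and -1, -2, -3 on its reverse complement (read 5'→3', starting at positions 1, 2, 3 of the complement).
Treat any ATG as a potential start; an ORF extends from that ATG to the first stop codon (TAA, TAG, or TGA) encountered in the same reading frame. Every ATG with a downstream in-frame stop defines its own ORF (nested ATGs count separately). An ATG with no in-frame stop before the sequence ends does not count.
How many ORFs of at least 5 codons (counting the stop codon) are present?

2

Reverse complement (5'→3'): AGGTGGGTCGCAGCTATGTAGCCATGAACGGCTACCGATGTTCTCTATCCGATAGGTAGCCTGAC
Frame +1: GTC AGG CTA CCT ATC GGA TAG AGA ACA TCG GTA GCC GTT CAT GGC TAC ATA GCT GCG ACC CAC — no ATG→stop ORF.
Frame +2: TCA GGC TAC CTA TCG GAT AGA GAA CAT CGG TAG CCG TTC ATG GCT ACA TAG CTG CGA CCC ACC — ATG at 41, stop TAG at 50 → 12 nt.
Frame +3: CAG GCT ACC TAT CGG ATA GAG AAC ATC GGT AGC CGT TCA TGG CTA CAT AGC TGC GAC CCA CCT — no ATG→stop ORF.
Frame -1: AGG TGG GTC GCA GCT ATG TAG CCA TGA ACG GCT ACC GAT GTT CTC TAT CCG ATA GGT AGC CTG — ATG at 16, stop TAG at 19 → 6 nt.
Frame -2: GGT GGG TCG CAG CTA TGT AGC CAT GAA CGG CTA CCG ATG TTC TCT ATC CGA TAG GTA GCC TGA — ATG at 38, stop TAG at 53 → 18 nt.
Frame -3: GTG GGT CGC AGC TAT GTA GCC ATG AAC GGC TAC CGA TGT TCT CTA TCC GAT AGG TAG CCT GAC — ATG at 24, stop TAG at 57 → 36 nt.
ORFs ≥ 5 codons: frame -2 38–55 (6 codons), frame -3 24–59 (12 codons). Count = 2.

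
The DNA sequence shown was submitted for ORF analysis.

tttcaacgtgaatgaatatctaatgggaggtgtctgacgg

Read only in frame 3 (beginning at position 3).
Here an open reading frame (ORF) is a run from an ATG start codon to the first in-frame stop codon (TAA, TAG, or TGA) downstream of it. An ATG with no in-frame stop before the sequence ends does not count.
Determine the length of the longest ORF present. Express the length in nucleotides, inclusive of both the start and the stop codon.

12

Frame 3: TCA ACG TGA ATG AAT ATC TAA TGG GAG GTG TCT GAC — ATG at 12, stop TAA at 21 → 12 nt.
Longest: frame 3, positions 12–23, 12 nt = 4 codons = 3 aa. → 12 nucleotides.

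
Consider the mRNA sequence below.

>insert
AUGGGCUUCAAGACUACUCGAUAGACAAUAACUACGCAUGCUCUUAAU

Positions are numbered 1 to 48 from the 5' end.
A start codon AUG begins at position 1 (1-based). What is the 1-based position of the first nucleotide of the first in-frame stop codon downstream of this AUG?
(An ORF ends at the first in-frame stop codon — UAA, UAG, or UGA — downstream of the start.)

22

Codons from position 1: AUG (1–3), GGC (4–6), UUC (7–9), AAG (10–12), ACU (13–15), ACU (16–18), CGA (19–21), UAG (22–24).
UAG is a stop codon; it begins at position 22.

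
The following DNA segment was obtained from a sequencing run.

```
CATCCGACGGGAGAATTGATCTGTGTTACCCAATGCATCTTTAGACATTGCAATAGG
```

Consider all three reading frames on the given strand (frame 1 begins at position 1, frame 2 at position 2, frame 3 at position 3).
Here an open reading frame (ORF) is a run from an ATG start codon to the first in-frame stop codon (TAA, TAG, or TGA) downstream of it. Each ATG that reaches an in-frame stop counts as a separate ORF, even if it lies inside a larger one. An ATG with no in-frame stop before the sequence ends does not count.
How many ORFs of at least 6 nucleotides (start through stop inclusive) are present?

1

Frame 1: CAT CCG ACG GGA GAA TTG ATC TGT GTT ACC CAA TGC ATC TTT AGA CAT TGC AAT AGG — no ATG→stop ORF.
Frame 2: ATC CGA CGG GAG AAT TGA TCT GTG TTA CCC AAT GCA TCT TTA GAC ATT GCA ATA — no ATG→stop ORF.
Frame 3: TCC GAC GGG AGA ATT GAT CTG TGT TAC CCA ATG CAT CTT TAG ACA TTG CAA TAG — ATG at 33, stop TAG at 42 → 12 nt.
ORFs ≥ 6 nucleotides: frame 3 33–44 (12 nucleotides). Count = 1.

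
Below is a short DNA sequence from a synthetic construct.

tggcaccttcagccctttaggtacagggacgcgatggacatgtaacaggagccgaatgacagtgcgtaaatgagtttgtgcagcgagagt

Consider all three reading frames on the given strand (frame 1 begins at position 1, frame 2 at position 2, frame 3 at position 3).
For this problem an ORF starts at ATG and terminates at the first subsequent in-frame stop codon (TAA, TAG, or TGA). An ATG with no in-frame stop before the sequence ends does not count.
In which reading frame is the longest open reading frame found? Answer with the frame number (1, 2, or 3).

Frame 1: TGG CAC CTT CAG CCC TTT AGG TAC AGG GAC GCG ATG GAC ATG TAA CAG GAG CCG AAT GAC AGT GCG TAA ATG AGT TTG TGC AGC GAG AGT — ATG at 34, stop TAA at 43 → 12 nt; ATG at 40, stop TAA at 43 → 6 nt.
Frame 2: GGC ACC TTC AGC CCT TTA GGT ACA GGG ACG CGA TGG ACA TGT AAC AGG AGC CGA ATG ACA GTG CGT AAA TGA GTT TGT GCA GCG AGA — ATG at 56, stop TGA at 71 → 18 nt.
Frame 3: GCA CCT TCA GCC CTT TAG GTA CAG GGA CGC GAT GGA CAT GTA ACA GGA GCC GAA TGA CAG TGC GTA AAT GAG TTT GTG CAG CGA GAG — no ATG→stop ORF.
Longest ORF is 18 nt in frame 2 (positions 56–73).

2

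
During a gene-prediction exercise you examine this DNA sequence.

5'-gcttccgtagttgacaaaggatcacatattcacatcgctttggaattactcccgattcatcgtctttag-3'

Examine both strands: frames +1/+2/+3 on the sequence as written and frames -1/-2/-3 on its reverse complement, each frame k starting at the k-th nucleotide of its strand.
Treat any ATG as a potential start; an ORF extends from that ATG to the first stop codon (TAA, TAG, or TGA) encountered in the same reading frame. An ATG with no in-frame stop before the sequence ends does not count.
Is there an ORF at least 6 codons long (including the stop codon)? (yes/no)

no

Reverse complement (5'→3'): CTAAAGACGATGAATCGGGAGTAATTCCAAAGCGATGTGAATATGTGATCCTTTGTCAACTACGGAAGC
Frame +1: GCT TCC GTA GTT GAC AAA GGA TCA CAT ATT CAC ATC GCT TTG GAA TTA CTC CCG ATT CAT CGT CTT TAG — no ATG→stop ORF.
Frame +2: CTT CCG TAG TTG ACA AAG GAT CAC ATA TTC ACA TCG CTT TGG AAT TAC TCC CGA TTC ATC GTC TTT — no ATG→stop ORF.
Frame +3: TTC CGT AGT TGA CAA AGG ATC ACA TAT TCA CAT CGC TTT GGA ATT ACT CCC GAT TCA TCG TCT TTA — no ATG→stop ORF.
Frame -1: CTA AAG ACG ATG AAT CGG GAG TAA TTC CAA AGC GAT GTG AAT ATG TGA TCC TTT GTC AAC TAC GGA AGC — ATG at 10, stop TAA at 22 → 15 nt; ATG at 43, stop TGA at 46 → 6 nt.
Frame -2: TAA AGA CGA TGA ATC GGG AGT AAT TCC AAA GCG ATG TGA ATA TGT GAT CCT TTG TCA ACT ACG GAA — ATG at 35, stop TGA at 38 → 6 nt.
Frame -3: AAA GAC GAT GAA TCG GGA GTA ATT CCA AAG CGA TGT GAA TAT GTG ATC CTT TGT CAA CTA CGG AAG — no ATG→stop ORF.
Largest ORF found is 5 codons < 6, so no.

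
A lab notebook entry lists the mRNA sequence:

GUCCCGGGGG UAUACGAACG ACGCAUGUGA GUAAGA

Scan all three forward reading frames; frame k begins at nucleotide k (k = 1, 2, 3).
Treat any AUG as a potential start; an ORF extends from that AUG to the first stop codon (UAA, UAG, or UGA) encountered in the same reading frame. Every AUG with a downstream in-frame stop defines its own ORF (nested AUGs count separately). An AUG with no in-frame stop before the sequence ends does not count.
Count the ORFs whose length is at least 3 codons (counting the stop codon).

Frame 1: GUC CCG GGG GUA UAC GAA CGA CGC AUG UGA GUA AGA — AUG at 25, stop UGA at 28 → 6 nt.
Frame 2: UCC CGG GGG UAU ACG AAC GAC GCA UGU GAG UAA — no AUG→stop ORF.
Frame 3: CCC GGG GGU AUA CGA ACG ACG CAU GUG AGU AAG — no AUG→stop ORF.
No ORF reaches 3 codons. Count = 0.

0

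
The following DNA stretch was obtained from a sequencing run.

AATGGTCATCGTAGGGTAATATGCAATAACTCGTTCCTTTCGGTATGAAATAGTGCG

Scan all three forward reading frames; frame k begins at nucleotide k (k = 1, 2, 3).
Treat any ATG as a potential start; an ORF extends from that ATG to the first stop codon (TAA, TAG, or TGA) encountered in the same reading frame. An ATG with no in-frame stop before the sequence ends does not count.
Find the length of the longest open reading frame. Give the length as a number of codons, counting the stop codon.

Frame 1: AAT GGT CAT CGT AGG GTA ATA TGC AAT AAC TCG TTC CTT TCG GTA TGA AAT AGT GCG — no ATG→stop ORF.
Frame 2: ATG GTC ATC GTA GGG TAA TAT GCA ATA ACT CGT TCC TTT CGG TAT GAA ATA GTG — ATG at 2, stop TAA at 17 → 18 nt.
Frame 3: TGG TCA TCG TAG GGT AAT ATG CAA TAA CTC GTT CCT TTC GGT ATG AAA TAG TGC — ATG at 21, stop TAA at 27 → 9 nt; ATG at 45, stop TAG at 51 → 9 nt.
Longest: frame 2, positions 2–19, 18 nt = 6 codons = 5 aa. → 6 codons.

6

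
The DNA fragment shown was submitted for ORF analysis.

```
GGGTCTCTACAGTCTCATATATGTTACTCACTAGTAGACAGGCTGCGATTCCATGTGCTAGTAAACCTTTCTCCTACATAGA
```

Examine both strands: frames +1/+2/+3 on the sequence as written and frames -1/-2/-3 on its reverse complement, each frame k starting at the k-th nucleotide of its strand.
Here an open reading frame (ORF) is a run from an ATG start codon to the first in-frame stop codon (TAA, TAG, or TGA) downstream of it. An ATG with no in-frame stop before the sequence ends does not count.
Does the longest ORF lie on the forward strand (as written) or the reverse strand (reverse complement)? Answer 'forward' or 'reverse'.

reverse

Reverse complement (5'→3'): TCTATGTAGGAGAAAGGTTTACTAGCACATGGAATCGCAGCCTGTCTACTAGTGAGTAACATATATGAGACTGTAGAGACCC
Frame +1: GGG TCT CTA CAG TCT CAT ATA TGT TAC TCA CTA GTA GAC AGG CTG CGA TTC CAT GTG CTA GTA AAC CTT TCT CCT ACA TAG — no ATG→stop ORF.
Frame +2: GGT CTC TAC AGT CTC ATA TAT GTT ACT CAC TAG TAG ACA GGC TGC GAT TCC ATG TGC TAG TAA ACC TTT CTC CTA CAT AGA — ATG at 53, stop TAG at 59 → 9 nt.
Frame +3: GTC TCT ACA GTC TCA TAT ATG TTA CTC ACT AGT AGA CAG GCT GCG ATT CCA TGT GCT AGT AAA CCT TTC TCC TAC ATA — no ATG→stop ORF.
Frame -1: TCT ATG TAG GAG AAA GGT TTA CTA GCA CAT GGA ATC GCA GCC TGT CTA CTA GTG AGT AAC ATA TAT GAG ACT GTA GAG ACC — ATG at 4, stop TAG at 7 → 6 nt.
Frame -2: CTA TGT AGG AGA AAG GTT TAC TAG CAC ATG GAA TCG CAG CCT GTC TAC TAG TGA GTA ACA TAT ATG AGA CTG TAG AGA CCC — ATG at 29, stop TAG at 50 → 24 nt; ATG at 65, stop TAG at 74 → 12 nt.
Frame -3: TAT GTA GGA GAA AGG TTT ACT AGC ACA TGG AAT CGC AGC CTG TCT ACT AGT GAG TAA CAT ATA TGA GAC TGT AGA GAC — no ATG→stop ORF.
Forward-strand max 9 nt; reverse-strand max 24 nt. The reverse strand has the longer ORF.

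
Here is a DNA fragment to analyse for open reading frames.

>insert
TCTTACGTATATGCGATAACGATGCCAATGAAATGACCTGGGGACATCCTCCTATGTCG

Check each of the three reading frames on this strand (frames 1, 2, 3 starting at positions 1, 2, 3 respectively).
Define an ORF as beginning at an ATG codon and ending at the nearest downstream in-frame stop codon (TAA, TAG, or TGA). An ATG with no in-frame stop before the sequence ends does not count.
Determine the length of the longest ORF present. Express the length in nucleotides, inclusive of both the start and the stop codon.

Frame 1: TCT TAC GTA TAT GCG ATA ACG ATG CCA ATG AAA TGA CCT GGG GAC ATC CTC CTA TGT — ATG at 22, stop TGA at 34 → 15 nt; ATG at 28, stop TGA at 34 → 9 nt.
Frame 2: CTT ACG TAT ATG CGA TAA CGA TGC CAA TGA AAT GAC CTG GGG ACA TCC TCC TAT GTC — ATG at 11, stop TAA at 17 → 9 nt.
Frame 3: TTA CGT ATA TGC GAT AAC GAT GCC AAT GAA ATG ACC TGG GGA CAT CCT CCT ATG TCG — no ATG→stop ORF.
Longest: frame 1, positions 22–36, 15 nt = 5 codons = 4 aa. → 15 nucleotides.

15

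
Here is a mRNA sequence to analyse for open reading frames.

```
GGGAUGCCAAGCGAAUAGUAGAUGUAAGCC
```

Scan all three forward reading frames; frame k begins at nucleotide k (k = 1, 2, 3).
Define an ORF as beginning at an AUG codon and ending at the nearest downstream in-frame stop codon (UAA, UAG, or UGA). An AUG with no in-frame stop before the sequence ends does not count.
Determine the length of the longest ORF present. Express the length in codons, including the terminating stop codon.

Frame 1: GGG AUG CCA AGC GAA UAG UAG AUG UAA GCC — AUG at 4, stop UAG at 16 → 15 nt; AUG at 22, stop UAA at 25 → 6 nt.
Frame 2: GGA UGC CAA GCG AAU AGU AGA UGU AAG — no AUG→stop ORF.
Frame 3: GAU GCC AAG CGA AUA GUA GAU GUA AGC — no AUG→stop ORF.
Longest: frame 1, positions 4–18, 15 nt = 5 codons = 4 aa. → 5 codons.

5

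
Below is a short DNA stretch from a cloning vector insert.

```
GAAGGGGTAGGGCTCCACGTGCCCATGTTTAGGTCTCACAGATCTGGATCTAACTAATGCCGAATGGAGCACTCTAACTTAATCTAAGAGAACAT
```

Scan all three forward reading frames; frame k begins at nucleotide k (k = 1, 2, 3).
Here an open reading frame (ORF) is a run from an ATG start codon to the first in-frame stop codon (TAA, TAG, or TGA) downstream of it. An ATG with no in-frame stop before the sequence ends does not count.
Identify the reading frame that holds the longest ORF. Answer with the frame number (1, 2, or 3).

Frame 1: GAA GGG GTA GGG CTC CAC GTG CCC ATG TTT AGG TCT CAC AGA TCT GGA TCT AAC TAA TGC CGA ATG GAG CAC TCT AAC TTA ATC TAA GAG AAC — ATG at 25, stop TAA at 55 → 33 nt; ATG at 64, stop TAA at 85 → 24 nt.
Frame 2: AAG GGG TAG GGC TCC ACG TGC CCA TGT TTA GGT CTC ACA GAT CTG GAT CTA ACT AAT GCC GAA TGG AGC ACT CTA ACT TAA TCT AAG AGA ACA — no ATG→stop ORF.
Frame 3: AGG GGT AGG GCT CCA CGT GCC CAT GTT TAG GTC TCA CAG ATC TGG ATC TAA CTA ATG CCG AAT GGA GCA CTC TAA CTT AAT CTA AGA GAA CAT — ATG at 57, stop TAA at 75 → 21 nt.
Longest ORF is 33 nt in frame 1 (positions 25–57).

1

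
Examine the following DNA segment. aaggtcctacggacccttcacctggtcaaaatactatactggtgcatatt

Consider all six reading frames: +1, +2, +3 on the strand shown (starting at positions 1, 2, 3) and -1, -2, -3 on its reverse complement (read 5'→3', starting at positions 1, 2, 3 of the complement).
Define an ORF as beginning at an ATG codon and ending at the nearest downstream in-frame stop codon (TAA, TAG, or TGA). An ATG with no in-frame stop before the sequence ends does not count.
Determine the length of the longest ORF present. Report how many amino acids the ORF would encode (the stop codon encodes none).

Reverse complement (5'→3'): AATATGCACCAGTATAGTATTTTGACCAGGTGAAGGGTCCGTAGGACCTT
Frame +1: AAG GTC CTA CGG ACC CTT CAC CTG GTC AAA ATA CTA TAC TGG TGC ATA — no ATG→stop ORF.
Frame +2: AGG TCC TAC GGA CCC TTC ACC TGG TCA AAA TAC TAT ACT GGT GCA TAT — no ATG→stop ORF.
Frame +3: GGT CCT ACG GAC CCT TCA CCT GGT CAA AAT ACT ATA CTG GTG CAT ATT — no ATG→stop ORF.
Frame -1: AAT ATG CAC CAG TAT AGT ATT TTG ACC AGG TGA AGG GTC CGT AGG ACC — ATG at 4, stop TGA at 31 → 30 nt.
Frame -2: ATA TGC ACC AGT ATA GTA TTT TGA CCA GGT GAA GGG TCC GTA GGA CCT — no ATG→stop ORF.
Frame -3: TAT GCA CCA GTA TAG TAT TTT GAC CAG GTG AAG GGT CCG TAG GAC CTT — no ATG→stop ORF.
Longest: frame -1, positions 4–33, 30 nt = 10 codons = 9 aa. → 9 amino acids.

9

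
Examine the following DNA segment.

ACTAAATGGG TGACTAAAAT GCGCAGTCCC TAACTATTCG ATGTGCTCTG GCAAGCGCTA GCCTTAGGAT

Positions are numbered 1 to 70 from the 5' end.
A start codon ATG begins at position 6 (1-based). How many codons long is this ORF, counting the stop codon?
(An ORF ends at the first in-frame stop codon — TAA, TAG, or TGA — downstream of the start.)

4

Codons from position 6: ATG (6–8), GGT (9–11), GAC (12–14), TAA (15–17).
TAA is the first in-frame stop; that's 4 codons including the stop.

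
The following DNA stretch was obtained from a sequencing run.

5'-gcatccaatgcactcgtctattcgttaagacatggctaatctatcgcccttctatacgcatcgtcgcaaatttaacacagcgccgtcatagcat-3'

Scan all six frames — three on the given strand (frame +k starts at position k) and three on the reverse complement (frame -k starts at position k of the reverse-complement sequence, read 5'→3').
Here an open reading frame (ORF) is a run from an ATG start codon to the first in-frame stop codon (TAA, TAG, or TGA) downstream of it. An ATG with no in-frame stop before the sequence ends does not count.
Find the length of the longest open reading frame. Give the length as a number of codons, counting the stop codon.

20

Reverse complement (5'→3'): ATGCTATGACGGCGCTGTGTTAAATTTGCGACGATGCGTATAGAAGGGCGATAGATTAGCCATGTCTTAACGAATAGACGAGTGCATTGGATGC
Frame +1: GCA TCC AAT GCA CTC GTC TAT TCG TTA AGA CAT GGC TAA TCT ATC GCC CTT CTA TAC GCA TCG TCG CAA ATT TAA CAC AGC GCC GTC ATA GCA — no ATG→stop ORF.
Frame +2: CAT CCA ATG CAC TCG TCT ATT CGT TAA GAC ATG GCT AAT CTA TCG CCC TTC TAT ACG CAT CGT CGC AAA TTT AAC ACA GCG CCG TCA TAG CAT — ATG at 8, stop TAA at 26 → 21 nt; ATG at 32, stop TAG at 89 → 60 nt.
Frame +3: ATC CAA TGC ACT CGT CTA TTC GTT AAG ACA TGG CTA ATC TAT CGC CCT TCT ATA CGC ATC GTC GCA AAT TTA ACA CAG CGC CGT CAT AGC — no ATG→stop ORF.
Frame -1: ATG CTA TGA CGG CGC TGT GTT AAA TTT GCG ACG ATG CGT ATA GAA GGG CGA TAG ATT AGC CAT GTC TTA ACG AAT AGA CGA GTG CAT TGG ATG — ATG at 1, stop TGA at 7 → 9 nt; ATG at 34, stop TAG at 52 → 21 nt.
Frame -2: TGC TAT GAC GGC GCT GTG TTA AAT TTG CGA CGA TGC GTA TAG AAG GGC GAT AGA TTA GCC ATG TCT TAA CGA ATA GAC GAG TGC ATT GGA TGC — ATG at 62, stop TAA at 68 → 9 nt.
Frame -3: GCT ATG ACG GCG CTG TGT TAA ATT TGC GAC GAT GCG TAT AGA AGG GCG ATA GAT TAG CCA TGT CTT AAC GAA TAG ACG AGT GCA TTG GAT — ATG at 6, stop TAA at 21 → 18 nt.
Longest: frame +2, positions 32–91, 60 nt = 20 codons = 19 aa. → 20 codons.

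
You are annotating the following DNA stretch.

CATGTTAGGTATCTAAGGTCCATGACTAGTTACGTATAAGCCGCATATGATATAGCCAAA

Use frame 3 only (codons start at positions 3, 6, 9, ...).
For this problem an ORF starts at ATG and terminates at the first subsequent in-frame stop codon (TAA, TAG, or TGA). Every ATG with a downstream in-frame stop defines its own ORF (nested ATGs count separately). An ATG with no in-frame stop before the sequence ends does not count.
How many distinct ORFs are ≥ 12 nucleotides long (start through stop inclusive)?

0

Frame 3: TGT TAG GTA TCT AAG GTC CAT GAC TAG TTA CGT ATA AGC CGC ATA TGA TAT AGC CAA — no ATG→stop ORF.
No ORF reaches 12 nucleotides. Count = 0.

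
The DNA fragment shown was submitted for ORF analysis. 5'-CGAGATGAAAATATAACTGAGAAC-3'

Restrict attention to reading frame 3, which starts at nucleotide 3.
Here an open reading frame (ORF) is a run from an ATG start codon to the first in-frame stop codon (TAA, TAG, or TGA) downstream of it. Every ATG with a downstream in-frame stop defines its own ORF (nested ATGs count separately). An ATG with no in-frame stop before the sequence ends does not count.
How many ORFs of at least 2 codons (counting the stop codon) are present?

0

Frame 3: AGA TGA AAA TAT AAC TGA GAA — no ATG→stop ORF.
No ORF reaches 2 codons. Count = 0.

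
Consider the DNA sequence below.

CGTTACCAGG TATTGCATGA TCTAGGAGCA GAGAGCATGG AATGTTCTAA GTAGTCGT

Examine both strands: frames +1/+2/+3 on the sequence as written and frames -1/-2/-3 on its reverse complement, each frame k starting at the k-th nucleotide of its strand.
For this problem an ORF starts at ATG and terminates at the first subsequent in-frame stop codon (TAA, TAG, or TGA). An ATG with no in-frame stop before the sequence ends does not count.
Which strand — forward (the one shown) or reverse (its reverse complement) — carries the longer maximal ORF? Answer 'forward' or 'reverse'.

Reverse complement (5'→3'): ACGACTACTTAGAACATTCCATGCTCTCTGCTCCTAGATCATGCAATACCTGGTAACG
Frame +1: CGT TAC CAG GTA TTG CAT GAT CTA GGA GCA GAG AGC ATG GAA TGT TCT AAG TAG TCG — ATG at 37, stop TAG at 52 → 18 nt.
Frame +2: GTT ACC AGG TAT TGC ATG ATC TAG GAG CAG AGA GCA TGG AAT GTT CTA AGT AGT CGT — ATG at 17, stop TAG at 23 → 9 nt.
Frame +3: TTA CCA GGT ATT GCA TGA TCT AGG AGC AGA GAG CAT GGA ATG TTC TAA GTA GTC — ATG at 42, stop TAA at 48 → 9 nt.
Frame -1: ACG ACT ACT TAG AAC ATT CCA TGC TCT CTG CTC CTA GAT CAT GCA ATA CCT GGT AAC — no ATG→stop ORF.
Frame -2: CGA CTA CTT AGA ACA TTC CAT GCT CTC TGC TCC TAG ATC ATG CAA TAC CTG GTA ACG — no ATG→stop ORF.
Frame -3: GAC TAC TTA GAA CAT TCC ATG CTC TCT GCT CCT AGA TCA TGC AAT ACC TGG TAA — ATG at 21, stop TAA at 54 → 36 nt.
Forward-strand max 18 nt; reverse-strand max 36 nt. The reverse strand has the longer ORF.

reverse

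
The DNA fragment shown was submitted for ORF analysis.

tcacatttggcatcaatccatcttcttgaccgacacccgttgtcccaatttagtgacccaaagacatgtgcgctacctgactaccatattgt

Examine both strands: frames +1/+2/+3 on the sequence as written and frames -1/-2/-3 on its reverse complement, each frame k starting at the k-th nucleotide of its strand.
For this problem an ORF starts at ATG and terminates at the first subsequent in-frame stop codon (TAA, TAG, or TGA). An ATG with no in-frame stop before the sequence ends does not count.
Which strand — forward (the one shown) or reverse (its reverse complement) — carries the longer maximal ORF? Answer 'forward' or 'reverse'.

Reverse complement (5'→3'): ACAATATGGTAGTCAGGTAGCGCACATGTCTTTGGGTCACTAAATTGGGACAACGGGTGTCGGTCAAGAAGATGGATTGATGCCAAATGTGA
Frame +1: TCA CAT TTG GCA TCA ATC CAT CTT CTT GAC CGA CAC CCG TTG TCC CAA TTT AGT GAC CCA AAG ACA TGT GCG CTA CCT GAC TAC CAT ATT — no ATG→stop ORF.
Frame +2: CAC ATT TGG CAT CAA TCC ATC TTC TTG ACC GAC ACC CGT TGT CCC AAT TTA GTG ACC CAA AGA CAT GTG CGC TAC CTG ACT ACC ATA TTG — no ATG→stop ORF.
Frame +3: ACA TTT GGC ATC AAT CCA TCT TCT TGA CCG ACA CCC GTT GTC CCA ATT TAG TGA CCC AAA GAC ATG TGC GCT ACC TGA CTA CCA TAT TGT — ATG at 66, stop TGA at 78 → 15 nt.
Frame -1: ACA ATA TGG TAG TCA GGT AGC GCA CAT GTC TTT GGG TCA CTA AAT TGG GAC AAC GGG TGT CGG TCA AGA AGA TGG ATT GAT GCC AAA TGT — no ATG→stop ORF.
Frame -2: CAA TAT GGT AGT CAG GTA GCG CAC ATG TCT TTG GGT CAC TAA ATT GGG ACA ACG GGT GTC GGT CAA GAA GAT GGA TTG ATG CCA AAT GTG — ATG at 26, stop TAA at 41 → 18 nt.
Frame -3: AAT ATG GTA GTC AGG TAG CGC ACA TGT CTT TGG GTC ACT AAA TTG GGA CAA CGG GTG TCG GTC AAG AAG ATG GAT TGA TGC CAA ATG TGA — ATG at 6, stop TAG at 18 → 15 nt; ATG at 72, stop TGA at 78 → 9 nt; ATG at 87, stop TGA at 90 → 6 nt.
Forward-strand max 15 nt; reverse-strand max 18 nt. The reverse strand has the longer ORF.

reverse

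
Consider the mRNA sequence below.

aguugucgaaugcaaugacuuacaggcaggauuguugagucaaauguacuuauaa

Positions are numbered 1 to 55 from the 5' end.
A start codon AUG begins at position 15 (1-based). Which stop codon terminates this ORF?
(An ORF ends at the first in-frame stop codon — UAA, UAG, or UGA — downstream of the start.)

UGA

Codons from position 15: AUG (15–17), ACU (18–20), UAC (21–23), AGG (24–26), CAG (27–29), GAU (30–32), UGU (33–35), UGA (36–38).
The first in-frame stop codon is UGA.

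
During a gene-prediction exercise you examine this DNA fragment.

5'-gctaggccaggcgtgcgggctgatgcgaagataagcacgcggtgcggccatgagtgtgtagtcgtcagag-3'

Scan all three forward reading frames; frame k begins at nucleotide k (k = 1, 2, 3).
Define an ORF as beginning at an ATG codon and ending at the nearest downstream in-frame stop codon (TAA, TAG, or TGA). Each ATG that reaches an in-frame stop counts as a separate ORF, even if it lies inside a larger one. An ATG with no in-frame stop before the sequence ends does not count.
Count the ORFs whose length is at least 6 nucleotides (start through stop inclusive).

2

Frame 1: GCT AGG CCA GGC GTG CGG GCT GAT GCG AAG ATA AGC ACG CGG TGC GGC CAT GAG TGT GTA GTC GTC AGA — no ATG→stop ORF.
Frame 2: CTA GGC CAG GCG TGC GGG CTG ATG CGA AGA TAA GCA CGC GGT GCG GCC ATG AGT GTG TAG TCG TCA GAG — ATG at 23, stop TAA at 32 → 12 nt; ATG at 50, stop TAG at 59 → 12 nt.
Frame 3: TAG GCC AGG CGT GCG GGC TGA TGC GAA GAT AAG CAC GCG GTG CGG CCA TGA GTG TGT AGT CGT CAG — no ATG→stop ORF.
ORFs ≥ 6 nucleotides: frame 2 23–34 (12 nucleotides), frame 2 50–61 (12 nucleotides). Count = 2.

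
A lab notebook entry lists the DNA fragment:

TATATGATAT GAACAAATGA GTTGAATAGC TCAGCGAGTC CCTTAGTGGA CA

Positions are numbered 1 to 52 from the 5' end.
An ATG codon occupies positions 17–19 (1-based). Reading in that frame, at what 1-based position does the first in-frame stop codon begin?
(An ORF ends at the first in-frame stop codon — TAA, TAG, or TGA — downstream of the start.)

Codons from position 17: ATG (17–19), AGT (20–22), TGA (23–25).
TGA is a stop codon; it begins at position 23.

23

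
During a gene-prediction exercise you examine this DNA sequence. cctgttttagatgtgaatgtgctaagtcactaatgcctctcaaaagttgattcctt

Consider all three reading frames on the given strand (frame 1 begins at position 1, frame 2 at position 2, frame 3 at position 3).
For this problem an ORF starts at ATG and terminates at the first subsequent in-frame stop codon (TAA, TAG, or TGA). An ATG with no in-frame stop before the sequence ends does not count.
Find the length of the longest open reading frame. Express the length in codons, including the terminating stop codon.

6

Frame 1: CCT GTT TTA GAT GTG AAT GTG CTA AGT CAC TAA TGC CTC TCA AAA GTT GAT TCC — no ATG→stop ORF.
Frame 2: CTG TTT TAG ATG TGA ATG TGC TAA GTC ACT AAT GCC TCT CAA AAG TTG ATT CCT — ATG at 11, stop TGA at 14 → 6 nt; ATG at 17, stop TAA at 23 → 9 nt.
Frame 3: TGT TTT AGA TGT GAA TGT GCT AAG TCA CTA ATG CCT CTC AAA AGT TGA TTC CTT — ATG at 33, stop TGA at 48 → 18 nt.
Longest: frame 3, positions 33–50, 18 nt = 6 codons = 5 aa. → 6 codons.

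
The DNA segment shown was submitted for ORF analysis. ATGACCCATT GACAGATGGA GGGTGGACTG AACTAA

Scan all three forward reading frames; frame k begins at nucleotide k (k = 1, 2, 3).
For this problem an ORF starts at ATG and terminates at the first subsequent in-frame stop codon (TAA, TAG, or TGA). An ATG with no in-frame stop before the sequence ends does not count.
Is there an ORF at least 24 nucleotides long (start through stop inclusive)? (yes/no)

no

Frame 1: ATG ACC CAT TGA CAG ATG GAG GGT GGA CTG AAC TAA — ATG at 1, stop TGA at 10 → 12 nt; ATG at 16, stop TAA at 34 → 21 nt.
Frame 2: TGA CCC ATT GAC AGA TGG AGG GTG GAC TGA ACT — no ATG→stop ORF.
Frame 3: GAC CCA TTG ACA GAT GGA GGG TGG ACT GAA CTA — no ATG→stop ORF.
Largest ORF found is 21 nucleotides < 24, so no.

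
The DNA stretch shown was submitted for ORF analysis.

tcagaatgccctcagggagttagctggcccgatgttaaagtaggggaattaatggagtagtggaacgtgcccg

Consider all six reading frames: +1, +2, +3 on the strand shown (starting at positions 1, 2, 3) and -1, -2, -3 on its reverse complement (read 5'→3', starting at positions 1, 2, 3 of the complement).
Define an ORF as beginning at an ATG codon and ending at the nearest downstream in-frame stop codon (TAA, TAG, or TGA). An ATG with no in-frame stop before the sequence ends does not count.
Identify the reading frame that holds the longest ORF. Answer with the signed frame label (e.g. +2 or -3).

Reverse complement (5'→3'): CGGGCACGTTCCACTACTCCATTAATTCCCCTACTTTAACATCGGGCCAGCTAACTCCCTGAGGGCATTCTGA
Frame +1: TCA GAA TGC CCT CAG GGA GTT AGC TGG CCC GAT GTT AAA GTA GGG GAA TTA ATG GAG TAG TGG AAC GTG CCC — ATG at 52, stop TAG at 58 → 9 nt.
Frame +2: CAG AAT GCC CTC AGG GAG TTA GCT GGC CCG ATG TTA AAG TAG GGG AAT TAA TGG AGT AGT GGA ACG TGC CCG — ATG at 32, stop TAG at 41 → 12 nt.
Frame +3: AGA ATG CCC TCA GGG AGT TAG CTG GCC CGA TGT TAA AGT AGG GGA ATT AAT GGA GTA GTG GAA CGT GCC — ATG at 6, stop TAG at 21 → 18 nt.
Frame -1: CGG GCA CGT TCC ACT ACT CCA TTA ATT CCC CTA CTT TAA CAT CGG GCC AGC TAA CTC CCT GAG GGC ATT CTG — no ATG→stop ORF.
Frame -2: GGG CAC GTT CCA CTA CTC CAT TAA TTC CCC TAC TTT AAC ATC GGG CCA GCT AAC TCC CTG AGG GCA TTC TGA — no ATG→stop ORF.
Frame -3: GGC ACG TTC CAC TAC TCC ATT AAT TCC CCT ACT TTA ACA TCG GGC CAG CTA ACT CCC TGA GGG CAT TCT — no ATG→stop ORF.
Longest ORF is 18 nt in frame +3 (positions 6–23).

+3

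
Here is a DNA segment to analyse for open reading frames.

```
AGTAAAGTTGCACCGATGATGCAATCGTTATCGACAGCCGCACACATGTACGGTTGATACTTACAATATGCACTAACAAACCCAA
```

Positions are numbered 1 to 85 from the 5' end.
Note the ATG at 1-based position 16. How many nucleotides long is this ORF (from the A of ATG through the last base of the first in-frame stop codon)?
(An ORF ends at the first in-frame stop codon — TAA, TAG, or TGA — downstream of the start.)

42

Codons from position 16: ATG (16–18), ATG (19–21), CAA (22–24), TCG (25–27), TTA (28–30), TCG (31–33), ACA (34–36), GCC (37–39), GCA (40–42), CAC (43–45), ATG (46–48), TAC (49–51), GGT (52–54), TGA (55–57).
TGA is the first in-frame stop; ORF spans 16–57, 42 nucleotides.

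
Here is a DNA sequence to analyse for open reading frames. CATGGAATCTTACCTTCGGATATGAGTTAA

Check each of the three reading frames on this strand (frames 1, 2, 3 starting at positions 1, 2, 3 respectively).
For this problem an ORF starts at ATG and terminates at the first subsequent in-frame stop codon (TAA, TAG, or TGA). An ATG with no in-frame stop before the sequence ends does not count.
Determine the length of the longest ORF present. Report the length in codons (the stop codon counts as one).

Frame 1: CAT GGA ATC TTA CCT TCG GAT ATG AGT TAA — ATG at 22, stop TAA at 28 → 9 nt.
Frame 2: ATG GAA TCT TAC CTT CGG ATA TGA GTT — ATG at 2, stop TGA at 23 → 24 nt.
Frame 3: TGG AAT CTT ACC TTC GGA TAT GAG TTA — no ATG→stop ORF.
Longest: frame 2, positions 2–25, 24 nt = 8 codons = 7 aa. → 8 codons.

8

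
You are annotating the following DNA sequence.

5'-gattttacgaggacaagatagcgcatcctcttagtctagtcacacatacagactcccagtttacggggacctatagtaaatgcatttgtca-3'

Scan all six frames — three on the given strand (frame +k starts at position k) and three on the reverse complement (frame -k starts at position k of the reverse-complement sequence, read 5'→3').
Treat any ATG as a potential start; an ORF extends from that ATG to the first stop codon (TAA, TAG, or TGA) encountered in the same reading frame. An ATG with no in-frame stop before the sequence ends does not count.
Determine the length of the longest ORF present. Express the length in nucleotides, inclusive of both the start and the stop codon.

15

Reverse complement (5'→3'): TGACAAATGCATTTACTATAGGTCCCCGTAAACTGGGAGTCTGTATGTGTGACTAGACTAAGAGGATGCGCTATCTTGTCCTCGTAAAATC
Frame +1: GAT TTT ACG AGG ACA AGA TAG CGC ATC CTC TTA GTC TAG TCA CAC ATA CAG ACT CCC AGT TTA CGG GGA CCT ATA GTA AAT GCA TTT GTC — no ATG→stop ORF.
Frame +2: ATT TTA CGA GGA CAA GAT AGC GCA TCC TCT TAG TCT AGT CAC ACA TAC AGA CTC CCA GTT TAC GGG GAC CTA TAG TAA ATG CAT TTG TCA — no ATG→stop ORF.
Frame +3: TTT TAC GAG GAC AAG ATA GCG CAT CCT CTT AGT CTA GTC ACA CAT ACA GAC TCC CAG TTT ACG GGG ACC TAT AGT AAA TGC ATT TGT — no ATG→stop ORF.
Frame -1: TGA CAA ATG CAT TTA CTA TAG GTC CCC GTA AAC TGG GAG TCT GTA TGT GTG ACT AGA CTA AGA GGA TGC GCT ATC TTG TCC TCG TAA AAT — ATG at 7, stop TAG at 19 → 15 nt.
Frame -2: GAC AAA TGC ATT TAC TAT AGG TCC CCG TAA ACT GGG AGT CTG TAT GTG TGA CTA GAC TAA GAG GAT GCG CTA TCT TGT CCT CGT AAA ATC — no ATG→stop ORF.
Frame -3: ACA AAT GCA TTT ACT ATA GGT CCC CGT AAA CTG GGA GTC TGT ATG TGT GAC TAG ACT AAG AGG ATG CGC TAT CTT GTC CTC GTA AAA — ATG at 45, stop TAG at 54 → 12 nt.
Longest: frame -1, positions 7–21, 15 nt = 5 codons = 4 aa. → 15 nucleotides.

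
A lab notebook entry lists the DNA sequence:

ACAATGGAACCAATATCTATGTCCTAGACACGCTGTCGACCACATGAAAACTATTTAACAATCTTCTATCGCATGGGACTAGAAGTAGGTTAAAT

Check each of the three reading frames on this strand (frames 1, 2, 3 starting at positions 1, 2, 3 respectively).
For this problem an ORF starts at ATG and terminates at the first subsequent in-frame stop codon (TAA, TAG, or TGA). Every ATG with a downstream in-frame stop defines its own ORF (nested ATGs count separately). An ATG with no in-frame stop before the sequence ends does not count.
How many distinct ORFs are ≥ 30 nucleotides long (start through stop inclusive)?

Frame 1: ACA ATG GAA CCA ATA TCT ATG TCC TAG ACA CGC TGT CGA CCA CAT GAA AAC TAT TTA ACA ATC TTC TAT CGC ATG GGA CTA GAA GTA GGT TAA — ATG at 4, stop TAG at 25 → 24 nt; ATG at 19, stop TAG at 25 → 9 nt; ATG at 73, stop TAA at 91 → 21 nt.
Frame 2: CAA TGG AAC CAA TAT CTA TGT CCT AGA CAC GCT GTC GAC CAC ATG AAA ACT ATT TAA CAA TCT TCT ATC GCA TGG GAC TAG AAG TAG GTT AAA — ATG at 44, stop TAA at 56 → 15 nt.
Frame 3: AAT GGA ACC AAT ATC TAT GTC CTA GAC ACG CTG TCG ACC ACA TGA AAA CTA TTT AAC AAT CTT CTA TCG CAT GGG ACT AGA AGT AGG TTA AAT — no ATG→stop ORF.
No ORF reaches 30 nucleotides. Count = 0.

0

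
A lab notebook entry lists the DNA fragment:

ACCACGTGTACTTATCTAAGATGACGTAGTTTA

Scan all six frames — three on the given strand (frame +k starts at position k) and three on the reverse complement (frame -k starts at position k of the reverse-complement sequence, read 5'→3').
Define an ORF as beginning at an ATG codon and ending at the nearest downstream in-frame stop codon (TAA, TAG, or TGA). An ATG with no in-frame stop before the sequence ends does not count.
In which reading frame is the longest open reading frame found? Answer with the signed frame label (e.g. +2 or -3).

Reverse complement (5'→3'): TAAACTACGTCATCTTAGATAAGTACACGTGGT
Frame +1: ACC ACG TGT ACT TAT CTA AGA TGA CGT AGT TTA — no ATG→stop ORF.
Frame +2: CCA CGT GTA CTT ATC TAA GAT GAC GTA GTT — no ATG→stop ORF.
Frame +3: CAC GTG TAC TTA TCT AAG ATG ACG TAG TTT — ATG at 21, stop TAG at 27 → 9 nt.
Frame -1: TAA ACT ACG TCA TCT TAG ATA AGT ACA CGT GGT — no ATG→stop ORF.
Frame -2: AAA CTA CGT CAT CTT AGA TAA GTA CAC GTG — no ATG→stop ORF.
Frame -3: AAC TAC GTC ATC TTA GAT AAG TAC ACG TGG — no ATG→stop ORF.
Longest ORF is 9 nt in frame +3 (positions 21–29).

+3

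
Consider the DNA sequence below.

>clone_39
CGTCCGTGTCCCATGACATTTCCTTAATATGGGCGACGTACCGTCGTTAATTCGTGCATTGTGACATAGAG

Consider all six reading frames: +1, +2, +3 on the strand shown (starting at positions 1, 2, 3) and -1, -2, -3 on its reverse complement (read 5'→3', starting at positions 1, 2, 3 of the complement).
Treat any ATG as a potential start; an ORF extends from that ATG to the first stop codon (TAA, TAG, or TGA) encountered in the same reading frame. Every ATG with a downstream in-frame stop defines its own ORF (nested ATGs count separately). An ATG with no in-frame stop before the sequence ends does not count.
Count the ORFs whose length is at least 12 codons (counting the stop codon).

2

Reverse complement (5'→3'): CTCTATGTCACAATGCACGAATTAACGACGGTACGTCGCCCATATTAAGGAAATGTCATGGGACACGGACG
Frame +1: CGT CCG TGT CCC ATG ACA TTT CCT TAA TAT GGG CGA CGT ACC GTC GTT AAT TCG TGC ATT GTG ACA TAG — ATG at 13, stop TAA at 25 → 15 nt.
Frame +2: GTC CGT GTC CCA TGA CAT TTC CTT AAT ATG GGC GAC GTA CCG TCG TTA ATT CGT GCA TTG TGA CAT AGA — ATG at 29, stop TGA at 62 → 36 nt.
Frame +3: TCC GTG TCC CAT GAC ATT TCC TTA ATA TGG GCG ACG TAC CGT CGT TAA TTC GTG CAT TGT GAC ATA GAG — no ATG→stop ORF.
Frame -1: CTC TAT GTC ACA ATG CAC GAA TTA ACG ACG GTA CGT CGC CCA TAT TAA GGA AAT GTC ATG GGA CAC GGA — ATG at 13, stop TAA at 46 → 36 nt.
Frame -2: TCT ATG TCA CAA TGC ACG AAT TAA CGA CGG TAC GTC GCC CAT ATT AAG GAA ATG TCA TGG GAC ACG GAC — ATG at 5, stop TAA at 23 → 21 nt.
Frame -3: CTA TGT CAC AAT GCA CGA ATT AAC GAC GGT ACG TCG CCC ATA TTA AGG AAA TGT CAT GGG ACA CGG ACG — no ATG→stop ORF.
ORFs ≥ 12 codons: frame +2 29–64 (12 codons), frame -1 13–48 (12 codons). Count = 2.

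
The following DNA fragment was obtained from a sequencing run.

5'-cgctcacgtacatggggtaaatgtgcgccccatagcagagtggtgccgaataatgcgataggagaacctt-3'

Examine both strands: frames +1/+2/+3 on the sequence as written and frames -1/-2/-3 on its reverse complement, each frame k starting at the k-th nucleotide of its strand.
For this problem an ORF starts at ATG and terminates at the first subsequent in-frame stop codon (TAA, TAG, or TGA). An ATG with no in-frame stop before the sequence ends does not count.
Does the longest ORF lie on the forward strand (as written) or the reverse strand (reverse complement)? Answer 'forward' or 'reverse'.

Reverse complement (5'→3'): AAGGTTCTCCTATCGCATTATTCGGCACCACTCTGCTATGGGGCGCACATTTACCCCATGTACGTGAGCG
Frame +1: CGC TCA CGT ACA TGG GGT AAA TGT GCG CCC CAT AGC AGA GTG GTG CCG AAT AAT GCG ATA GGA GAA CCT — no ATG→stop ORF.
Frame +2: GCT CAC GTA CAT GGG GTA AAT GTG CGC CCC ATA GCA GAG TGG TGC CGA ATA ATG CGA TAG GAG AAC CTT — ATG at 53, stop TAG at 59 → 9 nt.
Frame +3: CTC ACG TAC ATG GGG TAA ATG TGC GCC CCA TAG CAG AGT GGT GCC GAA TAA TGC GAT AGG AGA ACC — ATG at 12, stop TAA at 18 → 9 nt; ATG at 21, stop TAG at 33 → 15 nt.
Frame -1: AAG GTT CTC CTA TCG CAT TAT TCG GCA CCA CTC TGC TAT GGG GCG CAC ATT TAC CCC ATG TAC GTG AGC — no ATG→stop ORF.
Frame -2: AGG TTC TCC TAT CGC ATT ATT CGG CAC CAC TCT GCT ATG GGG CGC ACA TTT ACC CCA TGT ACG TGA GCG — ATG at 38, stop TGA at 65 → 30 nt.
Frame -3: GGT TCT CCT ATC GCA TTA TTC GGC ACC ACT CTG CTA TGG GGC GCA CAT TTA CCC CAT GTA CGT GAG — no ATG→stop ORF.
Forward-strand max 15 nt; reverse-strand max 30 nt. The reverse strand has the longer ORF.

reverse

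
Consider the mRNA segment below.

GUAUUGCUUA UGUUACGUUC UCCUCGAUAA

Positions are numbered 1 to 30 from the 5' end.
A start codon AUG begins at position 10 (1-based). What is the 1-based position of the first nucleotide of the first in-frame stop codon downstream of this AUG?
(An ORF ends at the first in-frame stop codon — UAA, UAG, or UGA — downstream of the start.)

28

Codons from position 10: AUG (10–12), UUA (13–15), CGU (16–18), UCU (19–21), CCU (22–24), CGA (25–27), UAA (28–30).
UAA is a stop codon; it begins at position 28.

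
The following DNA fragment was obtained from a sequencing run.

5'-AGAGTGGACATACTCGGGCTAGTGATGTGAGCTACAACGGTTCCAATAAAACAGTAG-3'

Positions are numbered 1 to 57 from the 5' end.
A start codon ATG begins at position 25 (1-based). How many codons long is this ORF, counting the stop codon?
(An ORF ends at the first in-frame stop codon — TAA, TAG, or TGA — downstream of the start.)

Codons from position 25: ATG (25–27), TGA (28–30).
TGA is the first in-frame stop; that's 2 codons including the stop.

2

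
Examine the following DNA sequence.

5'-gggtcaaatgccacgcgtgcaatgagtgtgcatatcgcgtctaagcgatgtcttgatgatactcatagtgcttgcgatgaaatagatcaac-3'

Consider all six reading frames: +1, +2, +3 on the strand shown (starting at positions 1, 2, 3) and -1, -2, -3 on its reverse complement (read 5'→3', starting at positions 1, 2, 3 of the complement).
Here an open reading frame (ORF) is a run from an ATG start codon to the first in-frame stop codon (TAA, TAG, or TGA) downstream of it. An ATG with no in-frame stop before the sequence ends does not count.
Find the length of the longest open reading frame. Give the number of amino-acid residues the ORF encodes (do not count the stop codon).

20

Reverse complement (5'→3'): GTTGATCTATTTCATCGCAAGCACTATGAGTATCATCAAGACATCGCTTAGACGCGATATGCACACTCATTGCACGCGTGGCATTTGACCC
Frame +1: GGG TCA AAT GCC ACG CGT GCA ATG AGT GTG CAT ATC GCG TCT AAG CGA TGT CTT GAT GAT ACT CAT AGT GCT TGC GAT GAA ATA GAT CAA — no ATG→stop ORF.
Frame +2: GGT CAA ATG CCA CGC GTG CAA TGA GTG TGC ATA TCG CGT CTA AGC GAT GTC TTG ATG ATA CTC ATA GTG CTT GCG ATG AAA TAG ATC AAC — ATG at 8, stop TGA at 23 → 18 nt; ATG at 56, stop TAG at 83 → 30 nt; ATG at 77, stop TAG at 83 → 9 nt.
Frame +3: GTC AAA TGC CAC GCG TGC AAT GAG TGT GCA TAT CGC GTC TAA GCG ATG TCT TGA TGA TAC TCA TAG TGC TTG CGA TGA AAT AGA TCA — ATG at 48, stop TGA at 54 → 9 nt.
Frame -1: GTT GAT CTA TTT CAT CGC AAG CAC TAT GAG TAT CAT CAA GAC ATC GCT TAG ACG CGA TAT GCA CAC TCA TTG CAC GCG TGG CAT TTG ACC — no ATG→stop ORF.
Frame -2: TTG ATC TAT TTC ATC GCA AGC ACT ATG AGT ATC ATC AAG ACA TCG CTT AGA CGC GAT ATG CAC ACT CAT TGC ACG CGT GGC ATT TGA CCC — ATG at 26, stop TGA at 86 → 63 nt; ATG at 59, stop TGA at 86 → 30 nt.
Frame -3: TGA TCT ATT TCA TCG CAA GCA CTA TGA GTA TCA TCA AGA CAT CGC TTA GAC GCG ATA TGC ACA CTC ATT GCA CGC GTG GCA TTT GAC — no ATG→stop ORF.
Longest: frame -2, positions 26–88, 63 nt = 21 codons = 20 aa. → 20 amino acids.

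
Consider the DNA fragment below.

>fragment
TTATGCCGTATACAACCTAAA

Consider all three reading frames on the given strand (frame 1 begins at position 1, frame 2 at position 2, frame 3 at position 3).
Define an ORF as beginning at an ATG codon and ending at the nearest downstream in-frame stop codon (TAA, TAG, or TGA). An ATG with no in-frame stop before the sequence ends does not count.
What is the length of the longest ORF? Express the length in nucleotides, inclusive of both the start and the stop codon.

18

Frame 1: TTA TGC CGT ATA CAA CCT AAA — no ATG→stop ORF.
Frame 2: TAT GCC GTA TAC AAC CTA — no ATG→stop ORF.
Frame 3: ATG CCG TAT ACA ACC TAA — ATG at 3, stop TAA at 18 → 18 nt.
Longest: frame 3, positions 3–20, 18 nt = 6 codons = 5 aa. → 18 nucleotides.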